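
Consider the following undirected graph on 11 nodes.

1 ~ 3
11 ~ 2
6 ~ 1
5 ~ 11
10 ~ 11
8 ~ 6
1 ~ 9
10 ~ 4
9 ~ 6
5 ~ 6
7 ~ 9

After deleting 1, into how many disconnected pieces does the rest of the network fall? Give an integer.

2

Without 1, the remaining ties split the others into: {2, 4, 5, 6, 7, 8, 9, 10, 11}; {3}.
That's 2 separate components.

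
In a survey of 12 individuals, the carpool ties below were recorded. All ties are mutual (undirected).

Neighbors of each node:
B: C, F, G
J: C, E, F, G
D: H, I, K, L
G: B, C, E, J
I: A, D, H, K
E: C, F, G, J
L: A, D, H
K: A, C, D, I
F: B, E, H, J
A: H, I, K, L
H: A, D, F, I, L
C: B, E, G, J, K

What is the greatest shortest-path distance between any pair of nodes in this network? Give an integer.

Eccentricity of each node (its greatest distance to any other): A:3, B:3, C:3, D:3, E:3, F:3, G:4, H:3, I:3, J:3, K:3, L:4.
The maximum eccentricity is 4, realized for instance by the pair G–L via G – C – K – A – L. So the diameter is 4.

4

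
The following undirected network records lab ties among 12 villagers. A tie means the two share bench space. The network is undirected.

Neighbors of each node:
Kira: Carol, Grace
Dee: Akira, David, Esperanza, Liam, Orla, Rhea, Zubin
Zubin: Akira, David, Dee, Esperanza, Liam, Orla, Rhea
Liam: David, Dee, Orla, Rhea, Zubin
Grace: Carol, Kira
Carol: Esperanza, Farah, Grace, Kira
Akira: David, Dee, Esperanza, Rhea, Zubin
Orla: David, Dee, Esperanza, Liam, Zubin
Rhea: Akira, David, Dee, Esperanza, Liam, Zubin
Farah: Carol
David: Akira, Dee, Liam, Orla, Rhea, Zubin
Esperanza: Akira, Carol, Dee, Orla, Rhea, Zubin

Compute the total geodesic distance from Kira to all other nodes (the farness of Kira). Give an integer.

Distances from Kira: Akira:3, Carol:1, David:4, Dee:3, Esperanza:2, Farah:2, Grace:1, Liam:4, Orla:3, Rhea:3, Zubin:3.
Sum = 3 + 1 + 4 + 3 + 2 + 2 + 1 + 4 + 3 + 3 + 3 = 29.

29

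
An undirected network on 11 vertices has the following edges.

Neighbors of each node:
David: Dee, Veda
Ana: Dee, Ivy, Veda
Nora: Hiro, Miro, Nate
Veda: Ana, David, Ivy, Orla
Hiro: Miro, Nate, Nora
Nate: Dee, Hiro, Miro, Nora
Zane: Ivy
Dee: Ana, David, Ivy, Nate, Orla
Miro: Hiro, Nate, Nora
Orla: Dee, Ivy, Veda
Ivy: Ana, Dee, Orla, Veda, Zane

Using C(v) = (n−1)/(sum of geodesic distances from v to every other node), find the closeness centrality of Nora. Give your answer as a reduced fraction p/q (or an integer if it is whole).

2/5

Distances from Nora: Ana:3, David:3, Dee:2, Hiro:1, Ivy:3, Miro:1, Nate:1, Orla:3, Veda:4, Zane:4. Sum = 25.
n = 11, so closeness = 10/25 = 2/5.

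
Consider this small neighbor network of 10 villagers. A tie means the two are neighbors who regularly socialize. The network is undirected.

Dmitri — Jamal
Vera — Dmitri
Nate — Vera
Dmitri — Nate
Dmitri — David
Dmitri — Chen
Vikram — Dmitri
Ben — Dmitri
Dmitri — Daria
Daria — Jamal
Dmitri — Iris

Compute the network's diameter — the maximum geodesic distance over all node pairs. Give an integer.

Eccentricity of each node (its greatest distance to any other): Ben:2, Chen:2, Daria:2, David:2, Dmitri:1, Iris:2, Jamal:2, Nate:2, Vera:2, Vikram:2.
The maximum eccentricity is 2, realized for instance by the pair Chen–Vikram via Chen – Dmitri – Vikram. So the diameter is 2.

2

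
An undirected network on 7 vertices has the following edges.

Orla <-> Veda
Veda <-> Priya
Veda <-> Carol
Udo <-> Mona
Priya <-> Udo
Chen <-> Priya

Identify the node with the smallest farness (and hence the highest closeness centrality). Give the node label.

Farness (sum of distances to all others) for each node — Carol:15, Chen:14, Mona:17, Orla:15, Priya:9, Udo:12, Veda:10.
The smallest farness is 9, for Priya, so Priya has the highest closeness.

Priya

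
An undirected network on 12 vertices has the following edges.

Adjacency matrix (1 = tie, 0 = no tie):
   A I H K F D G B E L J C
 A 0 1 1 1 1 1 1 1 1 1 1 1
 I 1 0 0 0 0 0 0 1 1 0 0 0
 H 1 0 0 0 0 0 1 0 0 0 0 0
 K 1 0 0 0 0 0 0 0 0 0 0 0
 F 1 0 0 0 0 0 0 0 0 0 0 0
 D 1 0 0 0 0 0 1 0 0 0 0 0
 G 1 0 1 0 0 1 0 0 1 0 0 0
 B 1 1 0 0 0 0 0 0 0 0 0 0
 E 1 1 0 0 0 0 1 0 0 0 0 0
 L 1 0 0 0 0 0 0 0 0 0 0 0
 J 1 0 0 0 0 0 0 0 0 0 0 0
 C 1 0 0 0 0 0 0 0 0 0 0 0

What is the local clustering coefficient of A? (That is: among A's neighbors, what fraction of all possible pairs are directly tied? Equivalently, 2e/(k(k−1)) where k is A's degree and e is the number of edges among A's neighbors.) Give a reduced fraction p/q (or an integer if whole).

1/11

A's neighbors: B, C, D, E, F, G, H, I, J, K, and L (k = 11).
Possible neighbor pairs: C(11,2) = 55. Edges among them: B–I, D–G, E–G, E–I, G–H → e = 5.
Clustering(A) = 5/55 = 1/11.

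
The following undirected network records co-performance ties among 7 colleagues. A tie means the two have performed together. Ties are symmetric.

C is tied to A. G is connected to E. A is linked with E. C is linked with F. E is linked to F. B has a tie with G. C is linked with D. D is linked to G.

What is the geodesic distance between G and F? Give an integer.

One shortest route is G – E – F, which uses 2 edges, and G and F are not directly tied, so nothing shorter exists. So d(G,F) = 2.

2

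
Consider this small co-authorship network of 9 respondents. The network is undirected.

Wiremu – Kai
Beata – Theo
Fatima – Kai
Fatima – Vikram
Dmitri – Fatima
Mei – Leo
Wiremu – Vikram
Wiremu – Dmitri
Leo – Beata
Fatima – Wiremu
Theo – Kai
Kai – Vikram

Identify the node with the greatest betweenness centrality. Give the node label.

Kai

Unnormalized betweenness of each node: Beata:12, Dmitri:0, Fatima:3, Kai:16, Leo:7, Mei:0, Theo:15, Vikram:0, Wiremu:3.
Kai has the largest value, 16, making it the main broker — the node through which the most shortest paths run.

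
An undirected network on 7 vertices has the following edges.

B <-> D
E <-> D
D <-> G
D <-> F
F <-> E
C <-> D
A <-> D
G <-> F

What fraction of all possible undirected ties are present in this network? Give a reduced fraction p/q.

There are 8 edges and 7 nodes, so the maximum possible is C(7,2) = 21.
Density = 8/21.

8/21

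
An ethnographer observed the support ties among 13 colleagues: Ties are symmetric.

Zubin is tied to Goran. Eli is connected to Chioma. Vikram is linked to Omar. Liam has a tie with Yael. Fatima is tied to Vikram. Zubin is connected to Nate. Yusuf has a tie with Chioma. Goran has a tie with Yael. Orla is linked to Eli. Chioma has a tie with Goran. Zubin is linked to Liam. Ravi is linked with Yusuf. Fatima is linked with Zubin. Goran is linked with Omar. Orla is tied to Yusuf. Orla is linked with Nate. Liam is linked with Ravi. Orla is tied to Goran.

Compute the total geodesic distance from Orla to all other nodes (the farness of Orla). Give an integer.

23

Distances from Orla: Chioma:2, Eli:1, Fatima:3, Goran:1, Liam:3, Nate:1, Omar:2, Ravi:2, Vikram:3, Yael:2, Yusuf:1, Zubin:2.
Sum = 2 + 1 + 3 + 1 + 3 + 1 + 2 + 2 + 3 + 2 + 1 + 2 = 23.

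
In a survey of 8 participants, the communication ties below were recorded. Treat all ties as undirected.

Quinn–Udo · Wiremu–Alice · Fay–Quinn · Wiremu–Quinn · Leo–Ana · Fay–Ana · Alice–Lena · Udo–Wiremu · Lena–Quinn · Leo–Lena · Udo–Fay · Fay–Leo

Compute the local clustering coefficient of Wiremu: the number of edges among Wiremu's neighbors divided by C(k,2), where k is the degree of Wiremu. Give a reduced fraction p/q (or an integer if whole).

1/3

Wiremu's neighbors: Alice, Quinn, and Udo (k = 3).
Possible neighbor pairs: C(3,2) = 3. Edges among them: Quinn–Udo → e = 1.
Clustering(Wiremu) = 1/3.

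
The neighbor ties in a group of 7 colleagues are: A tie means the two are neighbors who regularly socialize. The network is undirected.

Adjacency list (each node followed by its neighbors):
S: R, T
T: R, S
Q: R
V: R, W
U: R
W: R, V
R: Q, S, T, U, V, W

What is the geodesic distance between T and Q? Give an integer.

One shortest route is T – R – Q, which uses 2 edges, and T and Q are not directly tied, so nothing shorter exists. So d(T,Q) = 2.

2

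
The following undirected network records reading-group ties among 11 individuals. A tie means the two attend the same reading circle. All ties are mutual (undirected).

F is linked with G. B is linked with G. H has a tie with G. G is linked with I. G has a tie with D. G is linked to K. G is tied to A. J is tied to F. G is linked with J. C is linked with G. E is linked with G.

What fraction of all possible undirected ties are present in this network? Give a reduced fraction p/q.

There are 11 edges and 11 nodes, so the maximum possible is C(11,2) = 55.
Density = 11/55 = 1/5.

1/5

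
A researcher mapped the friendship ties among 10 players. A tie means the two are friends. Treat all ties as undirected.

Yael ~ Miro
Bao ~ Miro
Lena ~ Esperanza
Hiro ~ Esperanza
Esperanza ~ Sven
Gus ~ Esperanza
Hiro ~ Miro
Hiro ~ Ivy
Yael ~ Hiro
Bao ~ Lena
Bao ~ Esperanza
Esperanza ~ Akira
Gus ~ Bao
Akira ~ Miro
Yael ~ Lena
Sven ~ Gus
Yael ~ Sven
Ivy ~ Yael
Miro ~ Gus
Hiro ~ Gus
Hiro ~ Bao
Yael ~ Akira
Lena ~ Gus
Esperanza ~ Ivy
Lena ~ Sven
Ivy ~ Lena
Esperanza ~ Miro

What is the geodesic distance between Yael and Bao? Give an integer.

One shortest route is Yael – Miro – Bao, which uses 2 edges, and Yael and Bao are not directly tied, so nothing shorter exists. So d(Yael,Bao) = 2.

2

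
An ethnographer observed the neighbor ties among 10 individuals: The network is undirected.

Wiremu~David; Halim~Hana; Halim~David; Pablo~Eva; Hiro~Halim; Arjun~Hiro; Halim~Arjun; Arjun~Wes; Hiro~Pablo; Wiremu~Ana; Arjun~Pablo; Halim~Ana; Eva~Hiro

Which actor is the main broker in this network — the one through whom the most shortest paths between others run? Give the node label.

Halim

Unnormalized betweenness of each node: Ana:7/2, Arjun:21/2, David:7/2, Eva:0, Halim:47/2, Hana:0, Hiro:17/2, Pablo:1, Wes:0, Wiremu:1/2.
Halim has the largest value, 47/2, making it the main broker — the node through which the most shortest paths run.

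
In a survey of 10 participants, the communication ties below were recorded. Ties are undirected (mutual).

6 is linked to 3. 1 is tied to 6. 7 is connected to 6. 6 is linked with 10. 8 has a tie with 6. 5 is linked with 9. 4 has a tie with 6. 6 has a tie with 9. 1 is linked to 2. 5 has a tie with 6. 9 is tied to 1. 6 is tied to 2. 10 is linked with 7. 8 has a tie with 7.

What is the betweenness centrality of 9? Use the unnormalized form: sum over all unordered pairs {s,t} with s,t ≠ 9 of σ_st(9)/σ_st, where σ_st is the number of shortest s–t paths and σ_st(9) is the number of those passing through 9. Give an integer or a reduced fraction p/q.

Pairs whose geodesics pass through 9 — 1–5: 1/2.
All other pairs contribute 0.
Summing the contributions gives betweenness(9) = 1/2.

1/2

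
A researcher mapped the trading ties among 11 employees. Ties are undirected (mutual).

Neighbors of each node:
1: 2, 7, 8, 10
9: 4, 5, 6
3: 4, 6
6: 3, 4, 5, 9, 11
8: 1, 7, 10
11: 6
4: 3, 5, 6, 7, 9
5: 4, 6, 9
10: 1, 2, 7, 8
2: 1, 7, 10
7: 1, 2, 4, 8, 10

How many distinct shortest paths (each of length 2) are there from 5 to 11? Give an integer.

1

The shortest distance is 2, and the only length-2 path is 5–6–11. So there is exactly 1 shortest path.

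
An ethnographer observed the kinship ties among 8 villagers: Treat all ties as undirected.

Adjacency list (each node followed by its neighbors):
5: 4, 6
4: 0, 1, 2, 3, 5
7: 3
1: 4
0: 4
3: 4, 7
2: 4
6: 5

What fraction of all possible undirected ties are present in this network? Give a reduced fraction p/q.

There are 7 edges and 8 nodes, so the maximum possible is C(8,2) = 28.
Density = 7/28 = 1/4.

1/4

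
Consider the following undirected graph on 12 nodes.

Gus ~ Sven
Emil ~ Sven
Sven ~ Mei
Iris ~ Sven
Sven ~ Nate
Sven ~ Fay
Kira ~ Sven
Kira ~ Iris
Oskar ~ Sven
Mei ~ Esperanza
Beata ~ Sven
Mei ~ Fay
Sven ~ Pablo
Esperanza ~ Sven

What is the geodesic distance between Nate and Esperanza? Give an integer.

One shortest route is Nate – Sven – Esperanza, which uses 2 edges, and Nate and Esperanza are not directly tied, so nothing shorter exists. So d(Nate,Esperanza) = 2.

2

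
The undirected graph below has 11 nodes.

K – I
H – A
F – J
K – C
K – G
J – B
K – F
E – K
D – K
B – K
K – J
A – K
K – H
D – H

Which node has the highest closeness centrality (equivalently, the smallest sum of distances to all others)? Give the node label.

Farness (sum of distances to all others) for each node — A:18, B:18, C:19, D:18, E:19, F:18, G:19, H:17, I:19, J:17, K:10.
The smallest farness is 10, for K, so K has the highest closeness.

K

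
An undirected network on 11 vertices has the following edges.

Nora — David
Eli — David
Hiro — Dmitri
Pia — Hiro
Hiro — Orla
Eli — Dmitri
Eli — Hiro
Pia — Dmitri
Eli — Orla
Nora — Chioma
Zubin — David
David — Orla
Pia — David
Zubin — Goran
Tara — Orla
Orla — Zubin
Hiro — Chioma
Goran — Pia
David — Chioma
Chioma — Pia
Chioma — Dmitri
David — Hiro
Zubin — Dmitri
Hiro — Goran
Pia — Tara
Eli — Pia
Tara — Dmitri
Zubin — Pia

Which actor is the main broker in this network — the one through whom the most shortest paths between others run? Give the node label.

Unnormalized betweenness of each node: Chioma:31/10, David:41/6, Dmitri:167/60, Eli:13/20, Goran:1/5, Hiro:119/30, Nora:0, Orla:11/5, Pia:34/5, Tara:9/20, Zubin:121/60.
David has the largest value, 41/6, making it the main broker — the node through which the most shortest paths run.

David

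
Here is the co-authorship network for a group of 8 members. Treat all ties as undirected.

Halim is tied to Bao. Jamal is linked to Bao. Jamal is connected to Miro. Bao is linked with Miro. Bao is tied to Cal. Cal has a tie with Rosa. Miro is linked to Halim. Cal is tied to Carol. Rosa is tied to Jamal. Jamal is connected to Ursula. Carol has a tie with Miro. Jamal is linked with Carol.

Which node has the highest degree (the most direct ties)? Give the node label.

Degrees — Bao:4, Cal:3, Carol:3, Halim:2, Jamal:5, Miro:4, Rosa:2, Ursula:1.
The maximum is 5, attained only by Jamal.

Jamal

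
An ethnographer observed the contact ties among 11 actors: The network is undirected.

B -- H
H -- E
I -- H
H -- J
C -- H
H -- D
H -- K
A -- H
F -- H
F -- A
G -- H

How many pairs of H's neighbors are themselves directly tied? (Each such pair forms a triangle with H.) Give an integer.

1

H's neighbors: A, B, C, D, E, F, G, I, J, and K.
Neighbor pairs that are themselves tied: H–A–F. Each forms one triangle with H, for 1 in total.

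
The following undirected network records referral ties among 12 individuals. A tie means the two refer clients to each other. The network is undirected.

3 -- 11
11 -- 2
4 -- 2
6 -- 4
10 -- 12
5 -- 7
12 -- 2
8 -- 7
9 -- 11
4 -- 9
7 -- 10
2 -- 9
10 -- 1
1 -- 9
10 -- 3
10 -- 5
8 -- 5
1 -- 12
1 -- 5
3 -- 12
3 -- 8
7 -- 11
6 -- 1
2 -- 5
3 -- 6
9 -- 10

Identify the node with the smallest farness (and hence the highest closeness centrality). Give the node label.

Farness (sum of distances to all others) for each node — 1:17, 2:17, 3:17, 4:21, 5:17, 6:20, 7:20, 8:21, 9:18, 10:16, 11:18, 12:18.
The smallest farness is 16, for 10, so 10 has the highest closeness.

10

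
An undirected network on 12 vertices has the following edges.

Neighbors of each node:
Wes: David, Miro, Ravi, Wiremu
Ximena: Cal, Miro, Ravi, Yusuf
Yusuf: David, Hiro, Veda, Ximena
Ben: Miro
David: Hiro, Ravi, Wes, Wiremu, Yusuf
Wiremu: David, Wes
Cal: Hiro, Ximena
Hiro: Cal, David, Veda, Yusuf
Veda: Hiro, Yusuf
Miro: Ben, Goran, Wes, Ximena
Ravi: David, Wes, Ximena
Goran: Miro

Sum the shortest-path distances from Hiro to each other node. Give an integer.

Distances from Hiro: Ben:4, Cal:1, David:1, Goran:4, Miro:3, Ravi:2, Veda:1, Wes:2, Wiremu:2, Ximena:2, Yusuf:1.
Sum = 4 + 1 + 1 + 4 + 3 + 2 + 1 + 2 + 2 + 2 + 1 = 23.

23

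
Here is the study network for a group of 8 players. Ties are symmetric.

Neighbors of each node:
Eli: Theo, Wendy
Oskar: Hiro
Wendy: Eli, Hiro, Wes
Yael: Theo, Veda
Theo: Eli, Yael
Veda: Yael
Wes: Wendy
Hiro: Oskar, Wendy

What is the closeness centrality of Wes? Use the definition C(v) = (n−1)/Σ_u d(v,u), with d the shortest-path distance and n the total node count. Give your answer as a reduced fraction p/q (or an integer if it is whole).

Distances from Wes: Eli:2, Hiro:2, Oskar:3, Theo:3, Veda:5, Wendy:1, Yael:4. Sum = 20.
n = 8, so closeness = 7/20.

7/20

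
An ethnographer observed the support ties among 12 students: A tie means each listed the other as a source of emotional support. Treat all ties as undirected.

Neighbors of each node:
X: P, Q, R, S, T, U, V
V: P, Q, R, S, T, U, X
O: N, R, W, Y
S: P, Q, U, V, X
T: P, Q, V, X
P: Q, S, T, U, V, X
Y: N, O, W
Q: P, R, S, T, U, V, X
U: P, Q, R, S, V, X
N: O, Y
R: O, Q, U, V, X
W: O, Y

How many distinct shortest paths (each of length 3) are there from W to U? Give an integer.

1

The shortest distance is 3, and the only length-3 path is W–O–R–U. So there is exactly 1 shortest path.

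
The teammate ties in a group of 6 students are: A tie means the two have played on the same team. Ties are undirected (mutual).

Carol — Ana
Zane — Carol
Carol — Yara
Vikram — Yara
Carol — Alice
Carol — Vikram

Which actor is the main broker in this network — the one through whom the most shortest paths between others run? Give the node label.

Unnormalized betweenness of each node: Alice:0, Ana:0, Carol:9, Vikram:0, Yara:0, Zane:0.
Carol has the largest value, 9, making it the main broker — the node through which the most shortest paths run.

Carol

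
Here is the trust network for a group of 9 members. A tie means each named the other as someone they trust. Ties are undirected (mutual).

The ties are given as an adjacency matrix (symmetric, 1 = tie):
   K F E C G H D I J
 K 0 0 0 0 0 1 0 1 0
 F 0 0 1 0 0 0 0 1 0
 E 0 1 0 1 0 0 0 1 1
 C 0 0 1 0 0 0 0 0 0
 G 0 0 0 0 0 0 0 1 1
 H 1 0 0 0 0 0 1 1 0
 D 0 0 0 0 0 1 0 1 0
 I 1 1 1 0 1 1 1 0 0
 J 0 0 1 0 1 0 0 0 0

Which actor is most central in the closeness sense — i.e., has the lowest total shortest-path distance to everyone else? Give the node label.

Farness (sum of distances to all others) for each node — C:19, D:16, E:12, F:14, G:15, H:15, I:10, J:17, K:16.
The smallest farness is 10, for I, so I has the highest closeness.

I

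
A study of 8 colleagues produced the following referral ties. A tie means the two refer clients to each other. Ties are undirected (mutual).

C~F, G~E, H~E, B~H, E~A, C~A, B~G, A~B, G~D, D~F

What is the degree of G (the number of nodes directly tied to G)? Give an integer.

G is directly tied to B, D, and E. That is 3 neighbors, so the degree of G is 3.

3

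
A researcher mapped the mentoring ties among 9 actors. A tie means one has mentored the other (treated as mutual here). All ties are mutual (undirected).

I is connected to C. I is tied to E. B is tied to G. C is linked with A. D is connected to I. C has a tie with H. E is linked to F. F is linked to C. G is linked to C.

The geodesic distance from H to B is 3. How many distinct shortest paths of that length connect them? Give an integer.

1

The shortest distance is 3, and the only length-3 path is H–C–G–B. So there is exactly 1 shortest path.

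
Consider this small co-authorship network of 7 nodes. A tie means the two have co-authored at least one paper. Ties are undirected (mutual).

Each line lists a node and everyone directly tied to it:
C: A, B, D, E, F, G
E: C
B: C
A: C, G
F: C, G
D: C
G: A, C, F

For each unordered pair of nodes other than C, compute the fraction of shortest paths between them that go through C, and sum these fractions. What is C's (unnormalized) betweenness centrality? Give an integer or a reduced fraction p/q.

25/2

Pairs whose geodesics pass through C — A–B: 1; A–D: 1; A–E: 1; A–F: 1/2; G–B: 1; G–D: 1; G–E: 1; B–D: 1; B–E: 1; B–F: 1; D–E: 1; D–F: 1; E–F: 1.
All other pairs contribute 0.
Summing the contributions gives betweenness(C) = 25/2.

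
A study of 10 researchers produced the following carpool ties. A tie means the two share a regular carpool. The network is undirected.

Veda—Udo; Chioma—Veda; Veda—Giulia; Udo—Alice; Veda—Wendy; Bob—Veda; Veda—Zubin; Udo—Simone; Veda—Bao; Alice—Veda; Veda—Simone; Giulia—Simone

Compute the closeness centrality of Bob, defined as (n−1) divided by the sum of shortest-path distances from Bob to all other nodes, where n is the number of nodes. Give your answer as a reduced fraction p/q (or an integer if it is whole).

9/17

Distances from Bob: Alice:2, Bao:2, Chioma:2, Giulia:2, Simone:2, Udo:2, Veda:1, Wendy:2, Zubin:2. Sum = 17.
n = 10, so closeness = 9/17.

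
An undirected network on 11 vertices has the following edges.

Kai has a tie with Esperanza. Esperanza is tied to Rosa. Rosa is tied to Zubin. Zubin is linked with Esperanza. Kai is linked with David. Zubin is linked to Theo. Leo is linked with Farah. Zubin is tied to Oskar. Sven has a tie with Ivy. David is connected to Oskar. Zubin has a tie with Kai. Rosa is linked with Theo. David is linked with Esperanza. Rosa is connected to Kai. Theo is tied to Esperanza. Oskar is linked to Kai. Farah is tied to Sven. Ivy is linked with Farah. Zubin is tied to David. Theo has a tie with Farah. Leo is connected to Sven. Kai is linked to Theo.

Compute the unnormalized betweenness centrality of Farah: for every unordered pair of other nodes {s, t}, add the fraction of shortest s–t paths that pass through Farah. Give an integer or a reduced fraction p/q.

43/2

Pairs whose geodesics pass through Farah — Leo–Ivy: 1/2; Leo–Esperanza: 1; Leo–Oskar: 2/2; Leo–Zubin: 1; Leo–Rosa: 1; Leo–Kai: 1; Leo–Theo: 1; Leo–David: 3/3; Sven–Esperanza: 1; Sven–Oskar: 2/2; Sven–Zubin: 1; Sven–Rosa: 1; Sven–Kai: 1; Sven–Theo: 1 … (+8 more pairs).
All other pairs contribute 0.
Summing the contributions gives betweenness(Farah) = 43/2.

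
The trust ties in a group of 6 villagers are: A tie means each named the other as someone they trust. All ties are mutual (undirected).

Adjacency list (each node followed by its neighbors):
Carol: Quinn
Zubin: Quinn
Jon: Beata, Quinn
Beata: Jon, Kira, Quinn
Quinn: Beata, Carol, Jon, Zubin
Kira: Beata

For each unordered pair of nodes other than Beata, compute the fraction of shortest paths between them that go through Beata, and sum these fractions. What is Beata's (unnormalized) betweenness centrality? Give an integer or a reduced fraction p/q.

Pairs whose geodesics pass through Beata — Quinn–Kira: 1; Carol–Kira: 1; Jon–Kira: 1; Zubin–Kira: 1.
All other pairs contribute 0.
Summing the contributions gives betweenness(Beata) = 4.

4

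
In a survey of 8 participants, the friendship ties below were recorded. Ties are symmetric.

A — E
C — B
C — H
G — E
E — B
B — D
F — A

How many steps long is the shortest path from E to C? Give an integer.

One shortest route is E – B – C, which uses 2 edges, and E and C are not directly tied, so nothing shorter exists. So d(E,C) = 2.

2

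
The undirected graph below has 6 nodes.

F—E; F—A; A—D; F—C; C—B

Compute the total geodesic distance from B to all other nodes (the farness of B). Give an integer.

Distances from B: A:3, C:1, D:4, E:3, F:2.
Sum = 3 + 1 + 4 + 3 + 2 = 13.

13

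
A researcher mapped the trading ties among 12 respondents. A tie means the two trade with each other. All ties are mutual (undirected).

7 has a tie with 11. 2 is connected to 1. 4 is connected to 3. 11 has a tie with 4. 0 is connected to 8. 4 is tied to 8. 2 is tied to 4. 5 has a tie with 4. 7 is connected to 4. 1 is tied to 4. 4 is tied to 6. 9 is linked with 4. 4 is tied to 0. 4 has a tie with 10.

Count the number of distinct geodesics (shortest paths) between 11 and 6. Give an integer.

1

The shortest distance is 2, and the only length-2 path is 11–4–6. So there is exactly 1 shortest path.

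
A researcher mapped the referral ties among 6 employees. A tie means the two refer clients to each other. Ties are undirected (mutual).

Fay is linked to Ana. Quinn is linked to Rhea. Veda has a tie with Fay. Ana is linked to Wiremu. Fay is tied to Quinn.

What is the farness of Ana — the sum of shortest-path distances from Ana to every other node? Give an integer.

9

Distances from Ana: Fay:1, Quinn:2, Rhea:3, Veda:2, Wiremu:1.
Sum = 1 + 2 + 3 + 2 + 1 = 9.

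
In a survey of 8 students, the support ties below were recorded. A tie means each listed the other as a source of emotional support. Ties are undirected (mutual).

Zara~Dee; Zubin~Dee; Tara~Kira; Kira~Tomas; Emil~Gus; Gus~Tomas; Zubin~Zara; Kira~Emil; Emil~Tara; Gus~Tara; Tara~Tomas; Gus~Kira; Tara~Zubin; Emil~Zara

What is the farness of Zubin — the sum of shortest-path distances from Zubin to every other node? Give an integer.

Distances from Zubin: Dee:1, Emil:2, Gus:2, Kira:2, Tara:1, Tomas:2, Zara:1.
Sum = 1 + 2 + 2 + 2 + 1 + 2 + 1 = 11.

11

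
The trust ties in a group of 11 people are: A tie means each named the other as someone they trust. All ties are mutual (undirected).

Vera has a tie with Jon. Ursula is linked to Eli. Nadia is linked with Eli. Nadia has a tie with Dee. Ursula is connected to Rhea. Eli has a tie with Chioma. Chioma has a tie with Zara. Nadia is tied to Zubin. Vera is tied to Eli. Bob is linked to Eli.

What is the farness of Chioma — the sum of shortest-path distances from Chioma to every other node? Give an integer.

22

Distances from Chioma: Bob:2, Dee:3, Eli:1, Jon:3, Nadia:2, Rhea:3, Ursula:2, Vera:2, Zara:1, Zubin:3.
Sum = 2 + 3 + 1 + 3 + 2 + 3 + 2 + 2 + 1 + 3 = 22.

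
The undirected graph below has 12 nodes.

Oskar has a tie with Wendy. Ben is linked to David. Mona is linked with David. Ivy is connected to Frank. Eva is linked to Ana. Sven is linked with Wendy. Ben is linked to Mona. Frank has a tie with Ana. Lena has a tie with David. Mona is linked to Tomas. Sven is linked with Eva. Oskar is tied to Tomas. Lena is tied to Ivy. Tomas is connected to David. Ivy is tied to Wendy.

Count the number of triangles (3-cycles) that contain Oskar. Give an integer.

Oskar's neighbors are Tomas and Wendy, but none of them are tied to each other, so no triangle contains Oskar.

0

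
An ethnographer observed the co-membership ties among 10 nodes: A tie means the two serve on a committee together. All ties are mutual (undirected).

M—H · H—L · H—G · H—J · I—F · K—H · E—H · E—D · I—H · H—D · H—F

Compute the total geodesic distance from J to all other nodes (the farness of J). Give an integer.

17

Distances from J: D:2, E:2, F:2, G:2, H:1, I:2, K:2, L:2, M:2.
Sum = 2 + 2 + 2 + 2 + 1 + 2 + 2 + 2 + 2 = 17.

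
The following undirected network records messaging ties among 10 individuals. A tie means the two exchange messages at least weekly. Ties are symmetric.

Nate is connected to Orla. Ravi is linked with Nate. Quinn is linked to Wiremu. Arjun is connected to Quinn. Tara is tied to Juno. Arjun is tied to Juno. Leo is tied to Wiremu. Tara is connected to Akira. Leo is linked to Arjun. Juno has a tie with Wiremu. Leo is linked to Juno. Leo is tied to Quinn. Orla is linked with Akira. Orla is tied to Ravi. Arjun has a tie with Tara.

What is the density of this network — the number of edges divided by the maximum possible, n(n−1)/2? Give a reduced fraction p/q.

There are 15 edges and 10 nodes, so the maximum possible is C(10,2) = 45.
Density = 15/45 = 1/3.

1/3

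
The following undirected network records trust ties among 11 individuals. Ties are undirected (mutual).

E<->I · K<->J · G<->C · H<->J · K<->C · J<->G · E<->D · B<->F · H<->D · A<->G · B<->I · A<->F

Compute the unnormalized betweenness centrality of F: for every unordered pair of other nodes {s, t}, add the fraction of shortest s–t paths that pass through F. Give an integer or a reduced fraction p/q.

Pairs whose geodesics pass through F — I–A: 1; I–G: 1; I–C: 1; B–A: 1; B–G: 1; B–C: 1; B–K: 2/2; B–J: 1; A–E: 1.
All other pairs contribute 0.
Summing the contributions gives betweenness(F) = 9.

9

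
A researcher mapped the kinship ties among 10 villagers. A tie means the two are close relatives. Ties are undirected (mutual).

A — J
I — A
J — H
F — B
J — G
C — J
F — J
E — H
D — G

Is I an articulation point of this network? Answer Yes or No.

Even without I, every remaining node can still reach every other (the residual graph is connected), so I is not a cut vertex.

No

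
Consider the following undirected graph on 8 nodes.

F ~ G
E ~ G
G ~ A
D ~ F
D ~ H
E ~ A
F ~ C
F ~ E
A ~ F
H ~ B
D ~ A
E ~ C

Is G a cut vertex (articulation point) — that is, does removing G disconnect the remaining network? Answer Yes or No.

Even without G, every remaining node can still reach every other (the residual graph is connected), so G is not a cut vertex.

No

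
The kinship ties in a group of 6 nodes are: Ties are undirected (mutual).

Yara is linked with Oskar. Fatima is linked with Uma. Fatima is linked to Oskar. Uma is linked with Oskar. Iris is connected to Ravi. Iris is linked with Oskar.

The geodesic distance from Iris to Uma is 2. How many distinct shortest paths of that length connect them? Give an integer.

The shortest distance is 2, and the only length-2 path is Iris–Oskar–Uma. So there is exactly 1 shortest path.

1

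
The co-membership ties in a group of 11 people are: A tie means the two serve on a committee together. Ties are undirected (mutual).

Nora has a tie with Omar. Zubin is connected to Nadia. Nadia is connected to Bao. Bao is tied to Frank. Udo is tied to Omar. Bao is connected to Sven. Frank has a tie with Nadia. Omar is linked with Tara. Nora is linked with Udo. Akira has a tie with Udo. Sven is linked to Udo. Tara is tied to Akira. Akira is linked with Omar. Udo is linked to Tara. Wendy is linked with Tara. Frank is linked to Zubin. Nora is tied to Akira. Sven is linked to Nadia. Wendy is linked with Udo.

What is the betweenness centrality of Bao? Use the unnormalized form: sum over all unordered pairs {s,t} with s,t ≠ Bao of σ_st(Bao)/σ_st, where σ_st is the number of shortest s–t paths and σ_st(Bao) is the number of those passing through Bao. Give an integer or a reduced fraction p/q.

7/2

Pairs whose geodesics pass through Bao — Udo–Frank: 1/2; Wendy–Frank: 1/2; Akira–Frank: 1/2; Tara–Frank: 1/2; Omar–Frank: 1/2; Nora–Frank: 1/2; Sven–Frank: 1/2.
All other pairs contribute 0.
Summing the contributions gives betweenness(Bao) = 7/2.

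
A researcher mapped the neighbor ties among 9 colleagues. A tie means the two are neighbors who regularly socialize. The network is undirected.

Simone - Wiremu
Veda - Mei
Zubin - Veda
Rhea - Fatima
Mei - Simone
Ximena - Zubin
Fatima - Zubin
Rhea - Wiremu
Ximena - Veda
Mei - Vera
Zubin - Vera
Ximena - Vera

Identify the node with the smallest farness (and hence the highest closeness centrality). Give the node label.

Zubin

Farness (sum of distances to all others) for each node — Fatima:16, Mei:15, Rhea:18, Simone:17, Veda:15, Vera:15, Wiremu:19, Ximena:17, Zubin:14.
The smallest farness is 14, for Zubin, so Zubin has the highest closeness.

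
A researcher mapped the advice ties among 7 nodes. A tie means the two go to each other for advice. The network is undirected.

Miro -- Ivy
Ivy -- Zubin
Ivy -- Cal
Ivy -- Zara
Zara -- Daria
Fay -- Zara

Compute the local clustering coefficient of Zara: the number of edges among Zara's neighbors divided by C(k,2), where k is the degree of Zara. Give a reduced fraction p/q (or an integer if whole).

0

Zara's neighbors: Daria, Fay, and Ivy (k = 3).
Possible neighbor pairs: C(3,2) = 3. Edges among them: none → e = 0.
Clustering(Zara) = 0/3 = 0.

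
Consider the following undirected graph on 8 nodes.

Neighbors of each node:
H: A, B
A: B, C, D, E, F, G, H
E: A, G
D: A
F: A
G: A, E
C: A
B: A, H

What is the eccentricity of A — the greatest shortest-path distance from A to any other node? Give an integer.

Distances from A: B:1, C:1, D:1, E:1, F:1, G:1, H:1.
The largest is 1 (to C, H, B, G, D, E, and F), so the eccentricity of A is 1.

1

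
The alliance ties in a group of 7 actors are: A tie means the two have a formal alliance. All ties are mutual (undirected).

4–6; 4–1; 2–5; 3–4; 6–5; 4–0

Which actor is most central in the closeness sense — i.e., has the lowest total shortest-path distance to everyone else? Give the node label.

4

Farness (sum of distances to all others) for each node — 0:14, 1:14, 2:18, 3:14, 4:9, 5:13, 6:10.
The smallest farness is 9, for 4, so 4 has the highest closeness.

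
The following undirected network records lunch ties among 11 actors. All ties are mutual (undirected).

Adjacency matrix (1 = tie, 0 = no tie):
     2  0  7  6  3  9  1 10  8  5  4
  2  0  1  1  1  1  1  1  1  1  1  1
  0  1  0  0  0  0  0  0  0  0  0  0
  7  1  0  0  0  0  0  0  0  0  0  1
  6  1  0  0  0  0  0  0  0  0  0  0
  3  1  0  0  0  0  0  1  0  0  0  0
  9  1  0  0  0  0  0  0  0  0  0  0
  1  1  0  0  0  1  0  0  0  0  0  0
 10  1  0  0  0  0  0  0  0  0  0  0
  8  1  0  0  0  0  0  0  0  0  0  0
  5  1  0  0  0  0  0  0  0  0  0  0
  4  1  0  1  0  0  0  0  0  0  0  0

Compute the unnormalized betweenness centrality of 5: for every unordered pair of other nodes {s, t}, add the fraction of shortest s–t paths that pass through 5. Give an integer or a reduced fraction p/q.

0

No shortest path between any pair of other nodes passes through 5.
Summing the contributions gives betweenness(5) = 0.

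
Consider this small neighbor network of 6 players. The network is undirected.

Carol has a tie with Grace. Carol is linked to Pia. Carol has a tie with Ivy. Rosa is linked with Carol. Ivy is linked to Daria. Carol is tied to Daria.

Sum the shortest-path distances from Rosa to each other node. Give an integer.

9

Distances from Rosa: Carol:1, Daria:2, Grace:2, Ivy:2, Pia:2.
Sum = 1 + 2 + 2 + 2 + 2 = 9.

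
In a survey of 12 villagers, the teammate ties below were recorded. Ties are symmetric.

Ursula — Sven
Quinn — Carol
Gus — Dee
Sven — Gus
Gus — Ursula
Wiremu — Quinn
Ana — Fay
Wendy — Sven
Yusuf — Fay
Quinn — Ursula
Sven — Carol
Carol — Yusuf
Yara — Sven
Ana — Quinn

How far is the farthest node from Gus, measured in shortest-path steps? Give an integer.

4

Distances from Gus: Ana:3, Carol:2, Dee:1, Fay:4, Quinn:2, Sven:1, Ursula:1, Wendy:2, Wiremu:3, Yara:2, Yusuf:3.
The largest is 4 (to Fay), so the eccentricity of Gus is 4.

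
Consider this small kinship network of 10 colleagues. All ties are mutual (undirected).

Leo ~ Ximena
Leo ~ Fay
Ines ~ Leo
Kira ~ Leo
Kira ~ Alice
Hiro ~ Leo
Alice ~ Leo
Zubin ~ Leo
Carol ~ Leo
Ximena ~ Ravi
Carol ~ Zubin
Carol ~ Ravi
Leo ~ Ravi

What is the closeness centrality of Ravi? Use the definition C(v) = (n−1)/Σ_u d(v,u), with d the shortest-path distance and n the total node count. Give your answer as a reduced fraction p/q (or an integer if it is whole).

Distances from Ravi: Alice:2, Carol:1, Fay:2, Hiro:2, Ines:2, Kira:2, Leo:1, Ximena:1, Zubin:2. Sum = 15.
n = 10, so closeness = 9/15 = 3/5.

3/5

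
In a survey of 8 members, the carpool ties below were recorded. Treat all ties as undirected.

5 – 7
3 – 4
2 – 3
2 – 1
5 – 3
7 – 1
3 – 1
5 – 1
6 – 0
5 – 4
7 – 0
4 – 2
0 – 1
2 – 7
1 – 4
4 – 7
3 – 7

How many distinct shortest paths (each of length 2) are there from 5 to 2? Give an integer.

4

The shortest distance is 2. The length-2 paths are: 5–7–2; 5–4–2; 5–3–2; 5–1–2.
That gives 4 distinct shortest paths.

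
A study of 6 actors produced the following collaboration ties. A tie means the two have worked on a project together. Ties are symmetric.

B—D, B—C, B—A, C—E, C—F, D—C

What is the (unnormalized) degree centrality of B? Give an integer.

B is directly tied to A, C, and D. That is 3 neighbors, so the degree of B is 3.

3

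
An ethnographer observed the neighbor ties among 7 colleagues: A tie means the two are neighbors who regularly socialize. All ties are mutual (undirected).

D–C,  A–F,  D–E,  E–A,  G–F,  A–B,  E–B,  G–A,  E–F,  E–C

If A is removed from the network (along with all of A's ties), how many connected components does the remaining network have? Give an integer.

1

A's neighbors (B, E, F, and G) remain reachable from one another through other ties, so the rest of the network stays in one piece.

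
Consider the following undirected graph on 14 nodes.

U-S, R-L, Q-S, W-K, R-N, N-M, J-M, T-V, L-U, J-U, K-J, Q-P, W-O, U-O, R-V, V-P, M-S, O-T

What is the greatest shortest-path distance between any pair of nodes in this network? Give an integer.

5

Eccentricity of each node (its greatest distance to any other): J:4, K:5, L:3, M:4, N:4, O:4, P:5, Q:4, R:4, S:3, T:4, U:3, V:4, W:4.
The maximum eccentricity is 5, realized for instance by the pair P–K via P – Q – S – M – J – K. So the diameter is 5.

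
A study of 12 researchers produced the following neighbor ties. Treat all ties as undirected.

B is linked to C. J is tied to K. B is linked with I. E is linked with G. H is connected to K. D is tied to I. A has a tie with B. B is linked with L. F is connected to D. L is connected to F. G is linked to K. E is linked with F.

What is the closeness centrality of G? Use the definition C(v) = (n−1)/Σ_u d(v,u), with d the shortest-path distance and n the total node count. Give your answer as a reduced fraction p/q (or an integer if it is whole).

Distances from G: A:5, B:4, C:5, D:3, E:1, F:2, H:2, I:4, J:2, K:1, L:3. Sum = 32.
n = 12, so closeness = 11/32.

11/32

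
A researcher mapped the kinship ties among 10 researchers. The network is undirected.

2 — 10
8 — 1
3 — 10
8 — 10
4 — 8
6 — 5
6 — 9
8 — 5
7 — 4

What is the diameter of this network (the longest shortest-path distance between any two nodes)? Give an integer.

5

Eccentricity of each node (its greatest distance to any other): 1:4, 2:5, 3:5, 4:4, 5:3, 6:4, 7:5, 8:3, 9:5, 10:4.
The maximum eccentricity is 5, realized for instance by the pair 2–9 via 2 – 10 – 8 – 5 – 6 – 9. So the diameter is 5.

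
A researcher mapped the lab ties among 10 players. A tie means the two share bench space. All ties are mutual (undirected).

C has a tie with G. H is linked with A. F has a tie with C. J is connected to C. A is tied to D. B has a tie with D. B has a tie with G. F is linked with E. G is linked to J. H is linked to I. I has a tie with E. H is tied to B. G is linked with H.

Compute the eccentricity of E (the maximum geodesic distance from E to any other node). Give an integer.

Distances from E: A:3, B:3, C:2, D:4, F:1, G:3, H:2, I:1, J:3.
The largest is 4 (to D), so the eccentricity of E is 4.

4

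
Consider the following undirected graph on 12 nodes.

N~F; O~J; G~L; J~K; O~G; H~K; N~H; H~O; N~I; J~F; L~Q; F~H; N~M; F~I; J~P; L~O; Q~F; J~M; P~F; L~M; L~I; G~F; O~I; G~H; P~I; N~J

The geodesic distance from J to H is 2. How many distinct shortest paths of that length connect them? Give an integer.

4

The shortest distance is 2. The length-2 paths are: J–N–H; J–O–H; J–F–H; J–K–H.
That gives 4 distinct shortest paths.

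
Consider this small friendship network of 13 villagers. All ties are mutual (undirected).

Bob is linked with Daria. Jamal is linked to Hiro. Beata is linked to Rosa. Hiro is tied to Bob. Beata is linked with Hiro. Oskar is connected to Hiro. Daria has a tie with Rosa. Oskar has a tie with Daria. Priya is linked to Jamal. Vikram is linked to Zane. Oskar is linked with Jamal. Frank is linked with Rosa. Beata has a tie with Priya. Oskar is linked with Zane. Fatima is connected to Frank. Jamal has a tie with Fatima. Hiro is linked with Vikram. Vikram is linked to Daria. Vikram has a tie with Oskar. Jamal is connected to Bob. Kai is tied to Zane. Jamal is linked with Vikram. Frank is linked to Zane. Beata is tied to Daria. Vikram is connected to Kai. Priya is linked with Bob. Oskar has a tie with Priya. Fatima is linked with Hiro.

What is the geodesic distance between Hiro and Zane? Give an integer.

2

One shortest route is Hiro – Vikram – Zane, which uses 2 edges, and Hiro and Zane are not directly tied, so nothing shorter exists. So d(Hiro,Zane) = 2.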